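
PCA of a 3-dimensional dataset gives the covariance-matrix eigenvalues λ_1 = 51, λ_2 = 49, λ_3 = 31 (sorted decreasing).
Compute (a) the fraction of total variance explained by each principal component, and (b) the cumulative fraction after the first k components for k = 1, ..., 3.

Step 1 — total variance = trace(Sigma) = Σ λ_i = 51 + 49 + 31 = 131.

Step 2 — fraction explained by component i = λ_i / Σ λ:
  PC1: 51/131 = 0.3893
  PC2: 49/131 = 0.374
  PC3: 31/131 = 0.2366

Step 3 — cumulative fraction after k components = (λ_1 + ... + λ_k) / Σ λ:
  k = 1: 51/131 = 0.3893
  k = 2: (51 + 49)/131 = 100/131 = 0.7634
  k = 3: (51 + 49 + 31)/131 = 131/131 = 1

Summary (fraction, with percent):

explained: PC1 0.3893 (38.93%), PC2 0.374 (37.4%), PC3 0.2366 (23.66%);  cumulative: 0.3893, 0.7634, 1


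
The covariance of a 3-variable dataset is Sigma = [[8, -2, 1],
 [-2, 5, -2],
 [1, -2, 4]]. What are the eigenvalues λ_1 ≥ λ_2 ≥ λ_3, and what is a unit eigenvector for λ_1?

Step 1 — characteristic polynomial p(λ) = det(λI - Sigma) = λ³ - tr·λ² + c_1·λ - det, where tr = trace, c_1 = sum of the principal 2×2 minors, det = det(Sigma):
  tr = 8 + 5 + 4 = 17,
  c_1 = (8·5 - (-2)²) + (8·4 - (1)²) + (5·4 - (-2)²) = 36 + 31 + 16 = 83,
  det = 8·(5·4 - (-2)²) - (-2)·((-2)·4 - (-2)·(1)) + (1)·((-2)·(-2) - 5·(1)) = 8·(16) - (-2)·(-6) + (1)·(-1) = 115.
  So p(λ) = λ³ - 17λ² + 83λ - 115.
Step 2 — look for an integer root (rational root theorem: any rational root is an integer divisor of 115). Testing λ = 5:
  p(5) = 125 - 425 + 415 - 115 = 0  ✓
  Dividing out (λ - 5): p(λ) = (λ - 5)(λ² - 12λ + 23).
Step 3 — remaining eigenvalues from the quadratic λ² - 12λ + 23 = 0:
  Δ = 12² - 4·23 = 144 - 92 = 52,  λ = (12 ± √52)/2 = (12 ± 7.2111)/2 ≈ 9.6056 or 2.3944.
  Sorted: λ_1 = 9.6056,  λ_2 = 5,  λ_3 = 2.3944  (check: sum = 17 = tr ✓).

Step 4 — unit eigenvector for λ_1 ≈ 9.6056: v spans the null space of (Sigma - λ_1 I), whose rows are
  r_1 = (-1.6056, -2, 1),  r_2 = (-2, -4.6056, -2),  r_3 = (1, -2, -5.6056).
  v is orthogonal to every row, so take v ∝ r_1 × r_2 = ((-2)·(-2) - (1)·(-4.6056), (1)·(-2) - (-1.6056)·(-2), (-1.6056)·(-4.6056) - (-2)·(-2)) ≈ (8.6056, -5.2111, 3.3944).
  Let u = (8.6056, -5.2111, 3.3944).
  ||u|| = √((8.6056)² + (-5.2111)² + (3.3944)²) = √(112.7334) ≈ 10.6176,  v_1 = u/||u|| ≈ (0.8105, -0.4908, 0.3197) (||v_1|| = 1).

λ_1 = 9.6056,  λ_2 = 5,  λ_3 = 2.3944;  v_1 ≈ (0.8105, -0.4908, 0.3197)


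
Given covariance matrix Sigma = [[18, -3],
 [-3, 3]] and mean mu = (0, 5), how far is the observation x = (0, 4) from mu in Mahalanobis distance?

Step 1 — centre the observation: (x - mu) = (0, -1).

Step 2 — invert Sigma. det(Sigma) = 18·3 - (-3)² = 45.
  Sigma^{-1} = (1/det) · [[d, -b], [-b, a]] = [[0.0667, 0.0667],
 [0.0667, 0.4]].

Step 3 — form the quadratic (x - mu)^T · Sigma^{-1} · (x - mu):
  Sigma^{-1} · (x - mu) = (-0.0667, -0.4).
  (x - mu)^T · [Sigma^{-1} · (x - mu)] = (0)·(-0.0667) + (-1)·(-0.4) = 0.4.

Step 4 — take square root: d = √(0.4) ≈ 0.6325.

d(x, mu) = √(0.4) ≈ 0.6325


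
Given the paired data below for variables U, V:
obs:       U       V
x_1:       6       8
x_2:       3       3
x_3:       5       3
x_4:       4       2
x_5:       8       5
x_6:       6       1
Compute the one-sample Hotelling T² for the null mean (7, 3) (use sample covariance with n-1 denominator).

Step 1 — sample mean vector:
  mean(U) = (6 + 3 + 5 + 4 + 8 + 6) / 6 = 32/6 = 5.3333
  mean(V) = (8 + 3 + 3 + 2 + 5 + 1) / 6 = 22/6 = 3.6667
  x̄ = (5.3333, 3.6667),  deviation x̄ - mu_0 = (5.3333, 3.6667) - (7, 3) = (-1.6667, 0.6667).

Step 2 — sample covariance matrix, S[i,j] = (1/(n-1)) · Σ_k (x_{k,i} - mean_i) · (x_{k,j} - mean_j), divisor n-1 = 5:
  S[U,U] = ((0.6667)·(0.6667) + (-2.3333)·(-2.3333) + (-0.3333)·(-0.3333) + (-1.3333)·(-1.3333) + (2.6667)·(2.6667) + (0.6667)·(0.6667)) / 5 = 15.3333/5 = 3.0667
  S[U,V] = ((0.6667)·(4.3333) + (-2.3333)·(-0.6667) + (-0.3333)·(-0.6667) + (-1.3333)·(-1.6667) + (2.6667)·(1.3333) + (0.6667)·(-2.6667)) / 5 = 8.6667/5 = 1.7333
  S[V,V] = ((4.3333)·(4.3333) + (-0.6667)·(-0.6667) + (-0.6667)·(-0.6667) + (-1.6667)·(-1.6667) + (1.3333)·(1.3333) + (-2.6667)·(-2.6667)) / 5 = 31.3333/5 = 6.2667
  S = [[3.0667, 1.7333],
 [1.7333, 6.2667]].

Step 3 — invert S. det(S) = 3.0667·6.2667 - (1.7333)² = 16.2133.
  S^{-1} = (1/det) · [[d, -b], [-b, a]] = [[0.3865, -0.1069],
 [-0.1069, 0.1891]].

Step 4 — quadratic form (x̄ - mu_0)^T · S^{-1} · (x̄ - mu_0):
  S^{-1} · (x̄ - mu_0) = (-0.7155, 0.3043),
  (x̄ - mu_0)^T · [...] = (-1.6667)·(-0.7155) + (0.6667)·(0.3043) = 1.3953.

Step 5 — scale by n: T² = 6 · 1.3953 = 8.3717.

T² ≈ 8.3717


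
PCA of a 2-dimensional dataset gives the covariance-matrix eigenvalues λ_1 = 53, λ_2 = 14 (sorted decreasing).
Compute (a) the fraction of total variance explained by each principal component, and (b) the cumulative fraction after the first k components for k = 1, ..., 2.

Step 1 — total variance = trace(Sigma) = Σ λ_i = 53 + 14 = 67.

Step 2 — fraction explained by component i = λ_i / Σ λ:
  PC1: 53/67 = 0.791
  PC2: 14/67 = 0.209

Step 3 — cumulative fraction after k components = (λ_1 + ... + λ_k) / Σ λ:
  k = 1: 53/67 = 0.791
  k = 2: (53 + 14)/67 = 67/67 = 1

Summary (fraction, with percent):

explained: PC1 0.791 (79.1%), PC2 0.209 (20.9%);  cumulative: 0.791, 1


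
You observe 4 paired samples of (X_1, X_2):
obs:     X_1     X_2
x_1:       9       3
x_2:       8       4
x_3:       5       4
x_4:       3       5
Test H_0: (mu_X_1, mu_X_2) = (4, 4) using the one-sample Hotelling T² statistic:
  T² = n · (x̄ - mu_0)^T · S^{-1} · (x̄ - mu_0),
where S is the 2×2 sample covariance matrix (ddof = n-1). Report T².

Step 1 — sample mean vector:
  mean(X_1) = (9 + 8 + 5 + 3) / 4 = 25/4 = 6.25
  mean(X_2) = (3 + 4 + 4 + 5) / 4 = 16/4 = 4
  x̄ = (6.25, 4),  deviation x̄ - mu_0 = (6.25, 4) - (4, 4) = (2.25, 0).

Step 2 — sample covariance matrix, S[i,j] = (1/(n-1)) · Σ_k (x_{k,i} - mean_i) · (x_{k,j} - mean_j), divisor n-1 = 3:
  S[X_1,X_1] = ((2.75)·(2.75) + (1.75)·(1.75) + (-1.25)·(-1.25) + (-3.25)·(-3.25)) / 3 = 22.75/3 = 7.5833
  S[X_1,X_2] = ((2.75)·(-1) + (1.75)·(0) + (-1.25)·(0) + (-3.25)·(1)) / 3 = -6/3 = -2
  S[X_2,X_2] = ((-1)·(-1) + (0)·(0) + (0)·(0) + (1)·(1)) / 3 = 2/3 = 0.6667
  S = [[7.5833, -2],
 [-2, 0.6667]].

Step 3 — invert S. det(S) = 7.5833·0.6667 - (-2)² = 1.0556.
  S^{-1} = (1/det) · [[d, -b], [-b, a]] = [[0.6316, 1.8947],
 [1.8947, 7.1842]].

Step 4 — quadratic form (x̄ - mu_0)^T · S^{-1} · (x̄ - mu_0):
  S^{-1} · (x̄ - mu_0) = (1.4211, 4.2632),
  (x̄ - mu_0)^T · [...] = (2.25)·(1.4211) + (0)·(4.2632) = 3.1974.

Step 5 — scale by n: T² = 4 · 3.1974 = 12.7895.

T² ≈ 12.7895


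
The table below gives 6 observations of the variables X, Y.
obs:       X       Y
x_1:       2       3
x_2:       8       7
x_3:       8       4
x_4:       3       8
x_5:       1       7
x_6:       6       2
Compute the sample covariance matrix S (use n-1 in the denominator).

Step 1 — column means:
  mean(X) = (2 + 8 + 8 + 3 + 1 + 6) / 6 = 28/6 = 4.6667
  mean(Y) = (3 + 7 + 4 + 8 + 7 + 2) / 6 = 31/6 = 5.1667

Step 2 — sample covariance S[i,j] = (1/(n-1)) · Σ_k (x_{k,i} - mean_i) · (x_{k,j} - mean_j), with n-1 = 5.
  S[X,X] = ((-2.6667)·(-2.6667) + (3.3333)·(3.3333) + (3.3333)·(3.3333) + (-1.6667)·(-1.6667) + (-3.6667)·(-3.6667) + (1.3333)·(1.3333)) / 5 = 47.3333/5 = 9.4667
  S[X,Y] = ((-2.6667)·(-2.1667) + (3.3333)·(1.8333) + (3.3333)·(-1.1667) + (-1.6667)·(2.8333) + (-3.6667)·(1.8333) + (1.3333)·(-3.1667)) / 5 = -7.6667/5 = -1.5333
  S[Y,Y] = ((-2.1667)·(-2.1667) + (1.8333)·(1.8333) + (-1.1667)·(-1.1667) + (2.8333)·(2.8333) + (1.8333)·(1.8333) + (-3.1667)·(-3.1667)) / 5 = 30.8333/5 = 6.1667

S is symmetric (S[j,i] = S[i,j]). Assembling:

S = [[9.4667, -1.5333],
 [-1.5333, 6.1667]]


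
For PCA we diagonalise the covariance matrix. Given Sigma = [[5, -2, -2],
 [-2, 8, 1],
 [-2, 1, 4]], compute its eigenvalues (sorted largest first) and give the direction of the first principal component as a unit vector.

Step 1 — characteristic polynomial p(λ) = det(λI - Sigma) = λ³ - tr·λ² + c_1·λ - det, where tr = trace, c_1 = sum of the principal 2×2 minors, det = det(Sigma):
  tr = 5 + 8 + 4 = 17,
  c_1 = (5·8 - (-2)²) + (5·4 - (-2)²) + (8·4 - (1)²) = 36 + 16 + 31 = 83,
  det = 5·(8·4 - (1)²) - (-2)·((-2)·4 - (1)·(-2)) + (-2)·((-2)·(1) - 8·(-2)) = 5·(31) - (-2)·(-6) + (-2)·(14) = 115.
  So p(λ) = λ³ - 17λ² + 83λ - 115.
Step 2 — look for an integer root (rational root theorem: any rational root is an integer divisor of 115). Testing λ = 5:
  p(5) = 125 - 425 + 415 - 115 = 0  ✓
  Dividing out (λ - 5): p(λ) = (λ - 5)(λ² - 12λ + 23).
Step 3 — remaining eigenvalues from the quadratic λ² - 12λ + 23 = 0:
  Δ = 12² - 4·23 = 144 - 92 = 52,  λ = (12 ± √52)/2 = (12 ± 7.2111)/2 ≈ 9.6056 or 2.3944.
  Sorted: λ_1 = 9.6056,  λ_2 = 5,  λ_3 = 2.3944  (check: sum = 17 = tr ✓).

Step 4 — unit eigenvector for λ_1 ≈ 9.6056: v spans the null space of (Sigma - λ_1 I), whose rows are
  r_1 = (-4.6056, -2, -2),  r_2 = (-2, -1.6056, 1),  r_3 = (-2, 1, -5.6056).
  v is orthogonal to every row, so take v ∝ r_1 × r_2 = ((-2)·(1) - (-2)·(-1.6056), (-2)·(-2) - (-4.6056)·(1), (-4.6056)·(-1.6056) - (-2)·(-2)) ≈ (-5.2111, 8.6056, 3.3944).
  Rescale (multiply by -1 so the first nonzero entry is positive): u = (5.2111, -8.6056, -3.3944).
  ||u|| = √((5.2111)² + (-8.6056)² + (-3.3944)²) = √(112.7334) ≈ 10.6176,  v_1 = u/||u|| ≈ (0.4908, -0.8105, -0.3197) (||v_1|| = 1).

λ_1 = 9.6056,  λ_2 = 5,  λ_3 = 2.3944;  v_1 ≈ (0.4908, -0.8105, -0.3197)


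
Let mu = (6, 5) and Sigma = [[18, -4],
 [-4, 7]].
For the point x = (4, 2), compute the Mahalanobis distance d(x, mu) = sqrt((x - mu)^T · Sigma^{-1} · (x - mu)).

Step 1 — centre the observation: (x - mu) = (-2, -3).

Step 2 — invert Sigma. det(Sigma) = 18·7 - (-4)² = 110.
  Sigma^{-1} = (1/det) · [[d, -b], [-b, a]] = [[0.0636, 0.0364],
 [0.0364, 0.1636]].

Step 3 — form the quadratic (x - mu)^T · Sigma^{-1} · (x - mu):
  Sigma^{-1} · (x - mu) = (-0.2364, -0.5636).
  (x - mu)^T · [Sigma^{-1} · (x - mu)] = (-2)·(-0.2364) + (-3)·(-0.5636) = 2.1636.

Step 4 — take square root: d = √(2.1636) ≈ 1.4709.

d(x, mu) = √(2.1636) ≈ 1.4709


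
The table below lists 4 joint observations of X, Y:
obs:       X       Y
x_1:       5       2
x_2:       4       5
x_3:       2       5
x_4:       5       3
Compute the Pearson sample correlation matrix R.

Step 1 — column means:
  mean(X) = (5 + 4 + 2 + 5) / 4 = 16/4 = 4
  mean(Y) = (2 + 5 + 5 + 3) / 4 = 15/4 = 3.75

Step 2 — sample variances and covariances s[i,j] = (1/(n-1)) · Σ_k (x_{k,i} - mean_i) · (x_{k,j} - mean_j), with n-1 = 3:
  s[X,X] = ((1)·(1) + (0)·(0) + (-2)·(-2) + (1)·(1)) / 3 = 6/3 = 2
  s[X,Y] = ((1)·(-1.75) + (0)·(1.25) + (-2)·(1.25) + (1)·(-0.75)) / 3 = -5/3 = -1.6667
  s[Y,Y] = ((-1.75)·(-1.75) + (1.25)·(1.25) + (1.25)·(1.25) + (-0.75)·(-0.75)) / 3 = 6.75/3 = 2.25
  Sample standard deviations s_i = √(s[i,i]):
  s(X) = √(2) = 1.4142
  s(Y) = √(2.25) = 1.5

Step 3 — r_{ij} = s_{ij} / (s_i · s_j):
  r[X,X] = 1 (diagonal).
  r[X,Y] = -1.6667 / (1.4142 · 1.5) = -1.6667 / 2.1213 = -0.7857
  r[Y,Y] = 1 (diagonal).

R is symmetric with unit diagonal. Assembling:

R = [[1, -0.7857],
 [-0.7857, 1]]


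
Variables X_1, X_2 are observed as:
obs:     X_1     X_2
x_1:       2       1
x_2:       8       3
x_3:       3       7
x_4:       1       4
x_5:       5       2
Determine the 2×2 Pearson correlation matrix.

Step 1 — column means:
  mean(X_1) = (2 + 8 + 3 + 1 + 5) / 5 = 19/5 = 3.8
  mean(X_2) = (1 + 3 + 7 + 4 + 2) / 5 = 17/5 = 3.4

Step 2 — sample variances and covariances s[i,j] = (1/(n-1)) · Σ_k (x_{k,i} - mean_i) · (x_{k,j} - mean_j), with n-1 = 4:
  s[X_1,X_1] = ((-1.8)·(-1.8) + (4.2)·(4.2) + (-0.8)·(-0.8) + (-2.8)·(-2.8) + (1.2)·(1.2)) / 4 = 30.8/4 = 7.7
  s[X_1,X_2] = ((-1.8)·(-2.4) + (4.2)·(-0.4) + (-0.8)·(3.6) + (-2.8)·(0.6) + (1.2)·(-1.4)) / 4 = -3.6/4 = -0.9
  s[X_2,X_2] = ((-2.4)·(-2.4) + (-0.4)·(-0.4) + (3.6)·(3.6) + (0.6)·(0.6) + (-1.4)·(-1.4)) / 4 = 21.2/4 = 5.3
  Sample standard deviations s_i = √(s[i,i]):
  s(X_1) = √(7.7) = 2.7749
  s(X_2) = √(5.3) = 2.3022

Step 3 — r_{ij} = s_{ij} / (s_i · s_j):
  r[X_1,X_1] = 1 (diagonal).
  r[X_1,X_2] = -0.9 / (2.7749 · 2.3022) = -0.9 / 6.3883 = -0.1409
  r[X_2,X_2] = 1 (diagonal).

R is symmetric with unit diagonal. Assembling:

R = [[1, -0.1409],
 [-0.1409, 1]]


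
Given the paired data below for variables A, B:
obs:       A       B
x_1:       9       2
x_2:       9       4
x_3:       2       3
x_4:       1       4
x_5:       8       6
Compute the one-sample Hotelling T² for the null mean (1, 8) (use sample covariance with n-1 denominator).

Step 1 — sample mean vector:
  mean(A) = (9 + 9 + 2 + 1 + 8) / 5 = 29/5 = 5.8
  mean(B) = (2 + 4 + 3 + 4 + 6) / 5 = 19/5 = 3.8
  x̄ = (5.8, 3.8),  deviation x̄ - mu_0 = (5.8, 3.8) - (1, 8) = (4.8, -4.2).

Step 2 — sample covariance matrix, S[i,j] = (1/(n-1)) · Σ_k (x_{k,i} - mean_i) · (x_{k,j} - mean_j), divisor n-1 = 4:
  S[A,A] = ((3.2)·(3.2) + (3.2)·(3.2) + (-3.8)·(-3.8) + (-4.8)·(-4.8) + (2.2)·(2.2)) / 4 = 62.8/4 = 15.7
  S[A,B] = ((3.2)·(-1.8) + (3.2)·(0.2) + (-3.8)·(-0.8) + (-4.8)·(0.2) + (2.2)·(2.2)) / 4 = 1.8/4 = 0.45
  S[B,B] = ((-1.8)·(-1.8) + (0.2)·(0.2) + (-0.8)·(-0.8) + (0.2)·(0.2) + (2.2)·(2.2)) / 4 = 8.8/4 = 2.2
  S = [[15.7, 0.45],
 [0.45, 2.2]].

Step 3 — invert S. det(S) = 15.7·2.2 - (0.45)² = 34.3375.
  S^{-1} = (1/det) · [[d, -b], [-b, a]] = [[0.0641, -0.0131],
 [-0.0131, 0.4572]].

Step 4 — quadratic form (x̄ - mu_0)^T · S^{-1} · (x̄ - mu_0):
  S^{-1} · (x̄ - mu_0) = (0.3626, -1.9833),
  (x̄ - mu_0)^T · [...] = (4.8)·(0.3626) + (-4.2)·(-1.9833) = 10.07.

Step 5 — scale by n: T² = 5 · 10.07 = 50.3502.

T² ≈ 50.3502


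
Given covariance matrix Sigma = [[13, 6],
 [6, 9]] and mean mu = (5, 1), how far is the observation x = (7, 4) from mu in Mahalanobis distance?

Step 1 — centre the observation: (x - mu) = (2, 3).

Step 2 — invert Sigma. det(Sigma) = 13·9 - (6)² = 81.
  Sigma^{-1} = (1/det) · [[d, -b], [-b, a]] = [[0.1111, -0.0741],
 [-0.0741, 0.1605]].

Step 3 — form the quadratic (x - mu)^T · Sigma^{-1} · (x - mu):
  Sigma^{-1} · (x - mu) = (0, 0.3333).
  (x - mu)^T · [Sigma^{-1} · (x - mu)] = (2)·(0) + (3)·(0.3333) = 1.

Step 4 — take square root: d = √(1) ≈ 1.

d(x, mu) = √(1) ≈ 1


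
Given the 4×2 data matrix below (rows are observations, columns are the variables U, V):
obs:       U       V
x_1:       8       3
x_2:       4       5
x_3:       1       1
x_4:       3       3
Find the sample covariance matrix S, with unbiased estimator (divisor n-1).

Step 1 — column means:
  mean(U) = (8 + 4 + 1 + 3) / 4 = 16/4 = 4
  mean(V) = (3 + 5 + 1 + 3) / 4 = 12/4 = 3

Step 2 — sample covariance S[i,j] = (1/(n-1)) · Σ_k (x_{k,i} - mean_i) · (x_{k,j} - mean_j), with n-1 = 3.
  S[U,U] = ((4)·(4) + (0)·(0) + (-3)·(-3) + (-1)·(-1)) / 3 = 26/3 = 8.6667
  S[U,V] = ((4)·(0) + (0)·(2) + (-3)·(-2) + (-1)·(0)) / 3 = 6/3 = 2
  S[V,V] = ((0)·(0) + (2)·(2) + (-2)·(-2) + (0)·(0)) / 3 = 8/3 = 2.6667

S is symmetric (S[j,i] = S[i,j]). Assembling:

S = [[8.6667, 2],
 [2, 2.6667]]


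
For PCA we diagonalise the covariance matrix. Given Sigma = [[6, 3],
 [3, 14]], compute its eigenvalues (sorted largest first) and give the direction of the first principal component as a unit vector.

Step 1 — characteristic polynomial of 2×2 Sigma:
  det(Sigma - λI) = λ² - trace · λ + det = 0.
  trace = 6 + 14 = 20, det = 6·14 - (3)² = 75.
Step 2 — discriminant:
  Δ = trace² - 4·det = 400 - 300 = 100.
Step 3 — eigenvalues:
  λ = (trace ± √Δ)/2 = (20 ± 10)/2,
  λ_1 = 15,  λ_2 = 5.

Step 4 — unit eigenvector for λ_1: solve (Sigma - λ_1 I)v = 0. First row:
  (6 - 15)·v_x + (3)·v_y = 0, i.e. (-9)·v_x + (3)·v_y = 0,
  so v ∝ (b, λ_1 - a) = (3, 9) = u.
  ||u|| = √((3)² + (9)²) = √(90) ≈ 9.4868,
  v_1 = u/||u|| ≈ (0.3162, 0.9487) (||v_1|| = 1).

λ_1 = 15,  λ_2 = 5;  v_1 ≈ (0.3162, 0.9487)


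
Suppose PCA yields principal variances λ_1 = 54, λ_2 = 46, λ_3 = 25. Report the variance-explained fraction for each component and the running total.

Step 1 — total variance = trace(Sigma) = Σ λ_i = 54 + 46 + 25 = 125.

Step 2 — fraction explained by component i = λ_i / Σ λ:
  PC1: 54/125 = 0.432
  PC2: 46/125 = 0.368
  PC3: 25/125 = 0.2

Step 3 — cumulative fraction after k components = (λ_1 + ... + λ_k) / Σ λ:
  k = 1: 54/125 = 0.432
  k = 2: (54 + 46)/125 = 100/125 = 0.8
  k = 3: (54 + 46 + 25)/125 = 125/125 = 1

Summary (fraction, with percent):

explained: PC1 0.432 (43.2%), PC2 0.368 (36.8%), PC3 0.2 (20%);  cumulative: 0.432, 0.8, 1


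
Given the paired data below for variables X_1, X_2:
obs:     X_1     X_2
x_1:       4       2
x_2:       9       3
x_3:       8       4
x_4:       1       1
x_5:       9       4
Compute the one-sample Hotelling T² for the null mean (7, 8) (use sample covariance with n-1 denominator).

Step 1 — sample mean vector:
  mean(X_1) = (4 + 9 + 8 + 1 + 9) / 5 = 31/5 = 6.2
  mean(X_2) = (2 + 3 + 4 + 1 + 4) / 5 = 14/5 = 2.8
  x̄ = (6.2, 2.8),  deviation x̄ - mu_0 = (6.2, 2.8) - (7, 8) = (-0.8, -5.2).

Step 2 — sample covariance matrix, S[i,j] = (1/(n-1)) · Σ_k (x_{k,i} - mean_i) · (x_{k,j} - mean_j), divisor n-1 = 4:
  S[X_1,X_1] = ((-2.2)·(-2.2) + (2.8)·(2.8) + (1.8)·(1.8) + (-5.2)·(-5.2) + (2.8)·(2.8)) / 4 = 50.8/4 = 12.7
  S[X_1,X_2] = ((-2.2)·(-0.8) + (2.8)·(0.2) + (1.8)·(1.2) + (-5.2)·(-1.8) + (2.8)·(1.2)) / 4 = 17.2/4 = 4.3
  S[X_2,X_2] = ((-0.8)·(-0.8) + (0.2)·(0.2) + (1.2)·(1.2) + (-1.8)·(-1.8) + (1.2)·(1.2)) / 4 = 6.8/4 = 1.7
  S = [[12.7, 4.3],
 [4.3, 1.7]].

Step 3 — invert S. det(S) = 12.7·1.7 - (4.3)² = 3.1.
  S^{-1} = (1/det) · [[d, -b], [-b, a]] = [[0.5484, -1.3871],
 [-1.3871, 4.0968]].

Step 4 — quadratic form (x̄ - mu_0)^T · S^{-1} · (x̄ - mu_0):
  S^{-1} · (x̄ - mu_0) = (6.7742, -20.1935),
  (x̄ - mu_0)^T · [...] = (-0.8)·(6.7742) + (-5.2)·(-20.1935) = 99.5871.

Step 5 — scale by n: T² = 5 · 99.5871 = 497.9355.

T² ≈ 497.9355


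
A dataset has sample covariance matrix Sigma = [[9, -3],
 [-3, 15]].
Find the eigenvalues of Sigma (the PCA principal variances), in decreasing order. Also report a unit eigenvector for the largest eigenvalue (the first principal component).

Step 1 — characteristic polynomial of 2×2 Sigma:
  det(Sigma - λI) = λ² - trace · λ + det = 0.
  trace = 9 + 15 = 24, det = 9·15 - (-3)² = 126.
Step 2 — discriminant:
  Δ = trace² - 4·det = 576 - 504 = 72.
Step 3 — eigenvalues:
  λ = (trace ± √Δ)/2 = (24 ± 8.4853)/2,
  λ_1 = 16.2426,  λ_2 = 7.7574.

Step 4 — unit eigenvector for λ_1: solve (Sigma - λ_1 I)v = 0. First row:
  (9 - 16.2426)·v_x + (-3)·v_y = 0, i.e. (-7.2426)·v_x + (-3)·v_y = 0,
  so v ∝ (b, λ_1 - a) = (-3, 7.2426); multiply by -1 so the first entry is positive: u = (3, -7.2426).
  ||u|| = √((3)² + (-7.2426)²) = √(61.4558) ≈ 7.8394,
  v_1 = u/||u|| ≈ (0.3827, -0.9239) (||v_1|| = 1).

λ_1 = 16.2426,  λ_2 = 7.7574;  v_1 ≈ (0.3827, -0.9239)


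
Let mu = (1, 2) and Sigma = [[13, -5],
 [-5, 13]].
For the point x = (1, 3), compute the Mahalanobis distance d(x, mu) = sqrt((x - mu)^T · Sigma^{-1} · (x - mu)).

Step 1 — centre the observation: (x - mu) = (0, 1).

Step 2 — invert Sigma. det(Sigma) = 13·13 - (-5)² = 144.
  Sigma^{-1} = (1/det) · [[d, -b], [-b, a]] = [[0.0903, 0.0347],
 [0.0347, 0.0903]].

Step 3 — form the quadratic (x - mu)^T · Sigma^{-1} · (x - mu):
  Sigma^{-1} · (x - mu) = (0.0347, 0.0903).
  (x - mu)^T · [Sigma^{-1} · (x - mu)] = (0)·(0.0347) + (1)·(0.0903) = 0.0903.

Step 4 — take square root: d = √(0.0903) ≈ 0.3005.

d(x, mu) = √(0.0903) ≈ 0.3005


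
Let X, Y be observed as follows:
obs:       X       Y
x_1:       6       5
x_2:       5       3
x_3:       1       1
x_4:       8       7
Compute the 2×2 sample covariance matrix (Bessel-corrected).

Step 1 — column means:
  mean(X) = (6 + 5 + 1 + 8) / 4 = 20/4 = 5
  mean(Y) = (5 + 3 + 1 + 7) / 4 = 16/4 = 4

Step 2 — sample covariance S[i,j] = (1/(n-1)) · Σ_k (x_{k,i} - mean_i) · (x_{k,j} - mean_j), with n-1 = 3.
  S[X,X] = ((1)·(1) + (0)·(0) + (-4)·(-4) + (3)·(3)) / 3 = 26/3 = 8.6667
  S[X,Y] = ((1)·(1) + (0)·(-1) + (-4)·(-3) + (3)·(3)) / 3 = 22/3 = 7.3333
  S[Y,Y] = ((1)·(1) + (-1)·(-1) + (-3)·(-3) + (3)·(3)) / 3 = 20/3 = 6.6667

S is symmetric (S[j,i] = S[i,j]). Assembling:

S = [[8.6667, 7.3333],
 [7.3333, 6.6667]]


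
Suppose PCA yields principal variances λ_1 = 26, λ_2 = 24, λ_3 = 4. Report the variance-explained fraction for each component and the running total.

Step 1 — total variance = trace(Sigma) = Σ λ_i = 26 + 24 + 4 = 54.

Step 2 — fraction explained by component i = λ_i / Σ λ:
  PC1: 26/54 = 0.4815
  PC2: 24/54 = 0.4444
  PC3: 4/54 = 0.0741

Step 3 — cumulative fraction after k components = (λ_1 + ... + λ_k) / Σ λ:
  k = 1: 26/54 = 0.4815
  k = 2: (26 + 24)/54 = 50/54 = 0.9259
  k = 3: (26 + 24 + 4)/54 = 54/54 = 1

Summary (fraction, with percent):

explained: PC1 0.4815 (48.15%), PC2 0.4444 (44.44%), PC3 0.0741 (7.41%);  cumulative: 0.4815, 0.9259, 1


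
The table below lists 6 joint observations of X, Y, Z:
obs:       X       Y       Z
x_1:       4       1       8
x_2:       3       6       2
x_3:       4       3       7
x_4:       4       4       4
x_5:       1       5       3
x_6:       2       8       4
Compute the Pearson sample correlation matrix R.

Step 1 — column means:
  mean(X) = (4 + 3 + 4 + 4 + 1 + 2) / 6 = 18/6 = 3
  mean(Y) = (1 + 6 + 3 + 4 + 5 + 8) / 6 = 27/6 = 4.5
  mean(Z) = (8 + 2 + 7 + 4 + 3 + 4) / 6 = 28/6 = 4.6667

Step 2 — sample variances and covariances s[i,j] = (1/(n-1)) · Σ_k (x_{k,i} - mean_i) · (x_{k,j} - mean_j), with n-1 = 5:
  s[X,X] = ((1)·(1) + (0)·(0) + (1)·(1) + (1)·(1) + (-2)·(-2) + (-1)·(-1)) / 5 = 8/5 = 1.6
  s[X,Y] = ((1)·(-3.5) + (0)·(1.5) + (1)·(-1.5) + (1)·(-0.5) + (-2)·(0.5) + (-1)·(3.5)) / 5 = -10/5 = -2
  s[X,Z] = ((1)·(3.3333) + (0)·(-2.6667) + (1)·(2.3333) + (1)·(-0.6667) + (-2)·(-1.6667) + (-1)·(-0.6667)) / 5 = 9/5 = 1.8
  s[Y,Y] = ((-3.5)·(-3.5) + (1.5)·(1.5) + (-1.5)·(-1.5) + (-0.5)·(-0.5) + (0.5)·(0.5) + (3.5)·(3.5)) / 5 = 29.5/5 = 5.9
  s[Y,Z] = ((-3.5)·(3.3333) + (1.5)·(-2.6667) + (-1.5)·(2.3333) + (-0.5)·(-0.6667) + (0.5)·(-1.6667) + (3.5)·(-0.6667)) / 5 = -22/5 = -4.4
  s[Z,Z] = ((3.3333)·(3.3333) + (-2.6667)·(-2.6667) + (2.3333)·(2.3333) + (-0.6667)·(-0.6667) + (-1.6667)·(-1.6667) + (-0.6667)·(-0.6667)) / 5 = 27.3333/5 = 5.4667
  Sample standard deviations s_i = √(s[i,i]):
  s(X) = √(1.6) = 1.2649
  s(Y) = √(5.9) = 2.429
  s(Z) = √(5.4667) = 2.3381

Step 3 — r_{ij} = s_{ij} / (s_i · s_j):
  r[X,X] = 1 (diagonal).
  r[X,Y] = -2 / (1.2649 · 2.429) = -2 / 3.0725 = -0.6509
  r[X,Z] = 1.8 / (1.2649 · 2.3381) = 1.8 / 2.9575 = 0.6086
  r[Y,Y] = 1 (diagonal).
  r[Y,Z] = -4.4 / (2.429 · 2.3381) = -4.4 / 5.6792 = -0.7748
  r[Z,Z] = 1 (diagonal).

R is symmetric with unit diagonal. Assembling:

R = [[1, -0.6509, 0.6086],
 [-0.6509, 1, -0.7748],
 [0.6086, -0.7748, 1]]


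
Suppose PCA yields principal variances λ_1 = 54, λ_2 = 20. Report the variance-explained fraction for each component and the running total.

Step 1 — total variance = trace(Sigma) = Σ λ_i = 54 + 20 = 74.

Step 2 — fraction explained by component i = λ_i / Σ λ:
  PC1: 54/74 = 0.7297
  PC2: 20/74 = 0.2703

Step 3 — cumulative fraction after k components = (λ_1 + ... + λ_k) / Σ λ:
  k = 1: 54/74 = 0.7297
  k = 2: (54 + 20)/74 = 74/74 = 1

Summary (fraction, with percent):

explained: PC1 0.7297 (72.97%), PC2 0.2703 (27.03%);  cumulative: 0.7297, 1


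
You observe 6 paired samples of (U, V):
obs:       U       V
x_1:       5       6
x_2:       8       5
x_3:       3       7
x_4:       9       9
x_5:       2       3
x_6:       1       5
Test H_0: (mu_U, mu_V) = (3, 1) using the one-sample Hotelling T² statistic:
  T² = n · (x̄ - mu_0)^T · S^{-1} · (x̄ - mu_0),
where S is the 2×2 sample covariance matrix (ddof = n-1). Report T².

Step 1 — sample mean vector:
  mean(U) = (5 + 8 + 3 + 9 + 2 + 1) / 6 = 28/6 = 4.6667
  mean(V) = (6 + 5 + 7 + 9 + 3 + 5) / 6 = 35/6 = 5.8333
  x̄ = (4.6667, 5.8333),  deviation x̄ - mu_0 = (4.6667, 5.8333) - (3, 1) = (1.6667, 4.8333).

Step 2 — sample covariance matrix, S[i,j] = (1/(n-1)) · Σ_k (x_{k,i} - mean_i) · (x_{k,j} - mean_j), divisor n-1 = 5:
  S[U,U] = ((0.3333)·(0.3333) + (3.3333)·(3.3333) + (-1.6667)·(-1.6667) + (4.3333)·(4.3333) + (-2.6667)·(-2.6667) + (-3.6667)·(-3.6667)) / 5 = 53.3333/5 = 10.6667
  S[U,V] = ((0.3333)·(0.1667) + (3.3333)·(-0.8333) + (-1.6667)·(1.1667) + (4.3333)·(3.1667) + (-2.6667)·(-2.8333) + (-3.6667)·(-0.8333)) / 5 = 19.6667/5 = 3.9333
  S[V,V] = ((0.1667)·(0.1667) + (-0.8333)·(-0.8333) + (1.1667)·(1.1667) + (3.1667)·(3.1667) + (-2.8333)·(-2.8333) + (-0.8333)·(-0.8333)) / 5 = 20.8333/5 = 4.1667
  S = [[10.6667, 3.9333],
 [3.9333, 4.1667]].

Step 3 — invert S. det(S) = 10.6667·4.1667 - (3.9333)² = 28.9733.
  S^{-1} = (1/det) · [[d, -b], [-b, a]] = [[0.1438, -0.1358],
 [-0.1358, 0.3682]].

Step 4 — quadratic form (x̄ - mu_0)^T · S^{-1} · (x̄ - mu_0):
  S^{-1} · (x̄ - mu_0) = (-0.4165, 1.5532),
  (x̄ - mu_0)^T · [...] = (1.6667)·(-0.4165) + (4.8333)·(1.5532) = 6.8128.

Step 5 — scale by n: T² = 6 · 6.8128 = 40.8767.

T² ≈ 40.8767


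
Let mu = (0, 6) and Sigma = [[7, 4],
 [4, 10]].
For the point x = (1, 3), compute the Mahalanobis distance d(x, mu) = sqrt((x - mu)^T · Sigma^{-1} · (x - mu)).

Step 1 — centre the observation: (x - mu) = (1, -3).

Step 2 — invert Sigma. det(Sigma) = 7·10 - (4)² = 54.
  Sigma^{-1} = (1/det) · [[d, -b], [-b, a]] = [[0.1852, -0.0741],
 [-0.0741, 0.1296]].

Step 3 — form the quadratic (x - mu)^T · Sigma^{-1} · (x - mu):
  Sigma^{-1} · (x - mu) = (0.4074, -0.463).
  (x - mu)^T · [Sigma^{-1} · (x - mu)] = (1)·(0.4074) + (-3)·(-0.463) = 1.7963.

Step 4 — take square root: d = √(1.7963) ≈ 1.3403.

d(x, mu) = √(1.7963) ≈ 1.3403


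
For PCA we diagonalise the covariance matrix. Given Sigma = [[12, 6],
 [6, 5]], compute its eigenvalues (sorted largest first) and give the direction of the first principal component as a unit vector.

Step 1 — characteristic polynomial of 2×2 Sigma:
  det(Sigma - λI) = λ² - trace · λ + det = 0.
  trace = 12 + 5 = 17, det = 12·5 - (6)² = 24.
Step 2 — discriminant:
  Δ = trace² - 4·det = 289 - 96 = 193.
Step 3 — eigenvalues:
  λ = (trace ± √Δ)/2 = (17 ± 13.8924)/2,
  λ_1 = 15.4462,  λ_2 = 1.5538.

Step 4 — unit eigenvector for λ_1: solve (Sigma - λ_1 I)v = 0. First row:
  (12 - 15.4462)·v_x + (6)·v_y = 0, i.e. (-3.4462)·v_x + (6)·v_y = 0,
  so v ∝ (b, λ_1 - a) = (6, 3.4462) = u.
  ||u|| = √((6)² + (3.4462)²) = √(47.8764) ≈ 6.9193,
  v_1 = u/||u|| ≈ (0.8671, 0.4981) (||v_1|| = 1).

λ_1 = 15.4462,  λ_2 = 1.5538;  v_1 ≈ (0.8671, 0.4981)


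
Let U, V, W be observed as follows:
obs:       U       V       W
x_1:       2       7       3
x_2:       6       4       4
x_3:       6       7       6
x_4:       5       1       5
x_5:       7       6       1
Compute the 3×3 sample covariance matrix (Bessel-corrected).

Step 1 — column means:
  mean(U) = (2 + 6 + 6 + 5 + 7) / 5 = 26/5 = 5.2
  mean(V) = (7 + 4 + 7 + 1 + 6) / 5 = 25/5 = 5
  mean(W) = (3 + 4 + 6 + 5 + 1) / 5 = 19/5 = 3.8

Step 2 — sample covariance S[i,j] = (1/(n-1)) · Σ_k (x_{k,i} - mean_i) · (x_{k,j} - mean_j), with n-1 = 4.
  S[U,U] = ((-3.2)·(-3.2) + (0.8)·(0.8) + (0.8)·(0.8) + (-0.2)·(-0.2) + (1.8)·(1.8)) / 4 = 14.8/4 = 3.7
  S[U,V] = ((-3.2)·(2) + (0.8)·(-1) + (0.8)·(2) + (-0.2)·(-4) + (1.8)·(1)) / 4 = -3/4 = -0.75
  S[U,W] = ((-3.2)·(-0.8) + (0.8)·(0.2) + (0.8)·(2.2) + (-0.2)·(1.2) + (1.8)·(-2.8)) / 4 = -0.8/4 = -0.2
  S[V,V] = ((2)·(2) + (-1)·(-1) + (2)·(2) + (-4)·(-4) + (1)·(1)) / 4 = 26/4 = 6.5
  S[V,W] = ((2)·(-0.8) + (-1)·(0.2) + (2)·(2.2) + (-4)·(1.2) + (1)·(-2.8)) / 4 = -5/4 = -1.25
  S[W,W] = ((-0.8)·(-0.8) + (0.2)·(0.2) + (2.2)·(2.2) + (1.2)·(1.2) + (-2.8)·(-2.8)) / 4 = 14.8/4 = 3.7

S is symmetric (S[j,i] = S[i,j]). Assembling:

S = [[3.7, -0.75, -0.2],
 [-0.75, 6.5, -1.25],
 [-0.2, -1.25, 3.7]]


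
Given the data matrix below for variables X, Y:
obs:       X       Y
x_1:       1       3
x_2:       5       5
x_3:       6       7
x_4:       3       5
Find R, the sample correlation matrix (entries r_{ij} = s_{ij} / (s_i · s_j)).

Step 1 — column means:
  mean(X) = (1 + 5 + 6 + 3) / 4 = 15/4 = 3.75
  mean(Y) = (3 + 5 + 7 + 5) / 4 = 20/4 = 5

Step 2 — sample variances and covariances s[i,j] = (1/(n-1)) · Σ_k (x_{k,i} - mean_i) · (x_{k,j} - mean_j), with n-1 = 3:
  s[X,X] = ((-2.75)·(-2.75) + (1.25)·(1.25) + (2.25)·(2.25) + (-0.75)·(-0.75)) / 3 = 14.75/3 = 4.9167
  s[X,Y] = ((-2.75)·(-2) + (1.25)·(0) + (2.25)·(2) + (-0.75)·(0)) / 3 = 10/3 = 3.3333
  s[Y,Y] = ((-2)·(-2) + (0)·(0) + (2)·(2) + (0)·(0)) / 3 = 8/3 = 2.6667
  Sample standard deviations s_i = √(s[i,i]):
  s(X) = √(4.9167) = 2.2174
  s(Y) = √(2.6667) = 1.633

Step 3 — r_{ij} = s_{ij} / (s_i · s_j):
  r[X,X] = 1 (diagonal).
  r[X,Y] = 3.3333 / (2.2174 · 1.633) = 3.3333 / 3.6209 = 0.9206
  r[Y,Y] = 1 (diagonal).

R is symmetric with unit diagonal. Assembling:

R = [[1, 0.9206],
 [0.9206, 1]]


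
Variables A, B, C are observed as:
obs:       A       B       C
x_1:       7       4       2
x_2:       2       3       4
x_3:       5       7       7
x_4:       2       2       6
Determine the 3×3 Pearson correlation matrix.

Step 1 — column means:
  mean(A) = (7 + 2 + 5 + 2) / 4 = 16/4 = 4
  mean(B) = (4 + 3 + 7 + 2) / 4 = 16/4 = 4
  mean(C) = (2 + 4 + 7 + 6) / 4 = 19/4 = 4.75

Step 2 — sample variances and covariances s[i,j] = (1/(n-1)) · Σ_k (x_{k,i} - mean_i) · (x_{k,j} - mean_j), with n-1 = 3:
  s[A,A] = ((3)·(3) + (-2)·(-2) + (1)·(1) + (-2)·(-2)) / 3 = 18/3 = 6
  s[A,B] = ((3)·(0) + (-2)·(-1) + (1)·(3) + (-2)·(-2)) / 3 = 9/3 = 3
  s[A,C] = ((3)·(-2.75) + (-2)·(-0.75) + (1)·(2.25) + (-2)·(1.25)) / 3 = -7/3 = -2.3333
  s[B,B] = ((0)·(0) + (-1)·(-1) + (3)·(3) + (-2)·(-2)) / 3 = 14/3 = 4.6667
  s[B,C] = ((0)·(-2.75) + (-1)·(-0.75) + (3)·(2.25) + (-2)·(1.25)) / 3 = 5/3 = 1.6667
  s[C,C] = ((-2.75)·(-2.75) + (-0.75)·(-0.75) + (2.25)·(2.25) + (1.25)·(1.25)) / 3 = 14.75/3 = 4.9167
  Sample standard deviations s_i = √(s[i,i]):
  s(A) = √(6) = 2.4495
  s(B) = √(4.6667) = 2.1602
  s(C) = √(4.9167) = 2.2174

Step 3 — r_{ij} = s_{ij} / (s_i · s_j):
  r[A,A] = 1 (diagonal).
  r[A,B] = 3 / (2.4495 · 2.1602) = 3 / 5.2915 = 0.5669
  r[A,C] = -2.3333 / (2.4495 · 2.2174) = -2.3333 / 5.4314 = -0.4296
  r[B,B] = 1 (diagonal).
  r[B,C] = 1.6667 / (2.1602 · 2.2174) = 1.6667 / 4.79 = 0.3479
  r[C,C] = 1 (diagonal).

R is symmetric with unit diagonal. Assembling:

R = [[1, 0.5669, -0.4296],
 [0.5669, 1, 0.3479],
 [-0.4296, 0.3479, 1]]


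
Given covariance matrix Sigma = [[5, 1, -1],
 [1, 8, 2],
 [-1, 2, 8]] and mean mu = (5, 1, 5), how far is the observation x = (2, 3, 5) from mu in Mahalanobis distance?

Step 1 — centre the observation: (x - mu) = (-3, 2, 0).

Step 2 — invert Sigma (cofactor / det for 3×3, or solve directly):
  Sigma^{-1} = [[0.2143, -0.0357, 0.0357],
 [-0.0357, 0.1393, -0.0393],
 [0.0357, -0.0393, 0.1393]].

Step 3 — form the quadratic (x - mu)^T · Sigma^{-1} · (x - mu):
  Sigma^{-1} · (x - mu) = (-0.7143, 0.3857, -0.1857).
  (x - mu)^T · [Sigma^{-1} · (x - mu)] = (-3)·(-0.7143) + (2)·(0.3857) + (0)·(-0.1857) = 2.9143.

Step 4 — take square root: d = √(2.9143) ≈ 1.7071.

d(x, mu) = √(2.9143) ≈ 1.7071


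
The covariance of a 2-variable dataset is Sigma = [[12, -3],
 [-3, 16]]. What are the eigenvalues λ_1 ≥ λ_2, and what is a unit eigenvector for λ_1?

Step 1 — characteristic polynomial of 2×2 Sigma:
  det(Sigma - λI) = λ² - trace · λ + det = 0.
  trace = 12 + 16 = 28, det = 12·16 - (-3)² = 183.
Step 2 — discriminant:
  Δ = trace² - 4·det = 784 - 732 = 52.
Step 3 — eigenvalues:
  λ = (trace ± √Δ)/2 = (28 ± 7.2111)/2,
  λ_1 = 17.6056,  λ_2 = 10.3944.

Step 4 — unit eigenvector for λ_1: solve (Sigma - λ_1 I)v = 0. First row:
  (12 - 17.6056)·v_x + (-3)·v_y = 0, i.e. (-5.6056)·v_x + (-3)·v_y = 0,
  so v ∝ (b, λ_1 - a) = (-3, 5.6056); multiply by -1 so the first entry is positive: u = (3, -5.6056).
  ||u|| = √((3)² + (-5.6056)²) = √(40.4222) ≈ 6.3578,
  v_1 = u/||u|| ≈ (0.4719, -0.8817) (||v_1|| = 1).

λ_1 = 17.6056,  λ_2 = 10.3944;  v_1 ≈ (0.4719, -0.8817)


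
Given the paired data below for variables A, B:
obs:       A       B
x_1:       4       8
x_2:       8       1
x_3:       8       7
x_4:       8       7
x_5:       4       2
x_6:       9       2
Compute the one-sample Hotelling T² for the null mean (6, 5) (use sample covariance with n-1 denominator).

Step 1 — sample mean vector:
  mean(A) = (4 + 8 + 8 + 8 + 4 + 9) / 6 = 41/6 = 6.8333
  mean(B) = (8 + 1 + 7 + 7 + 2 + 2) / 6 = 27/6 = 4.5
  x̄ = (6.8333, 4.5),  deviation x̄ - mu_0 = (6.8333, 4.5) - (6, 5) = (0.8333, -0.5).

Step 2 — sample covariance matrix, S[i,j] = (1/(n-1)) · Σ_k (x_{k,i} - mean_i) · (x_{k,j} - mean_j), divisor n-1 = 5:
  S[A,A] = ((-2.8333)·(-2.8333) + (1.1667)·(1.1667) + (1.1667)·(1.1667) + (1.1667)·(1.1667) + (-2.8333)·(-2.8333) + (2.1667)·(2.1667)) / 5 = 24.8333/5 = 4.9667
  S[A,B] = ((-2.8333)·(3.5) + (1.1667)·(-3.5) + (1.1667)·(2.5) + (1.1667)·(2.5) + (-2.8333)·(-2.5) + (2.1667)·(-2.5)) / 5 = -6.5/5 = -1.3
  S[B,B] = ((3.5)·(3.5) + (-3.5)·(-3.5) + (2.5)·(2.5) + (2.5)·(2.5) + (-2.5)·(-2.5) + (-2.5)·(-2.5)) / 5 = 49.5/5 = 9.9
  S = [[4.9667, -1.3],
 [-1.3, 9.9]].

Step 3 — invert S. det(S) = 4.9667·9.9 - (-1.3)² = 47.48.
  S^{-1} = (1/det) · [[d, -b], [-b, a]] = [[0.2085, 0.0274],
 [0.0274, 0.1046]].

Step 4 — quadratic form (x̄ - mu_0)^T · S^{-1} · (x̄ - mu_0):
  S^{-1} · (x̄ - mu_0) = (0.1601, -0.0295),
  (x̄ - mu_0)^T · [...] = (0.8333)·(0.1601) + (-0.5)·(-0.0295) = 0.1481.

Step 5 — scale by n: T² = 6 · 0.1481 = 0.8888.

T² ≈ 0.8888


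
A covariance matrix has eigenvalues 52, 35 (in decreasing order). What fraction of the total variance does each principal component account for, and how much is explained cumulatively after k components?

Step 1 — total variance = trace(Sigma) = Σ λ_i = 52 + 35 = 87.

Step 2 — fraction explained by component i = λ_i / Σ λ:
  PC1: 52/87 = 0.5977
  PC2: 35/87 = 0.4023

Step 3 — cumulative fraction after k components = (λ_1 + ... + λ_k) / Σ λ:
  k = 1: 52/87 = 0.5977
  k = 2: (52 + 35)/87 = 87/87 = 1

Summary (fraction, with percent):

explained: PC1 0.5977 (59.77%), PC2 0.4023 (40.23%);  cumulative: 0.5977, 1


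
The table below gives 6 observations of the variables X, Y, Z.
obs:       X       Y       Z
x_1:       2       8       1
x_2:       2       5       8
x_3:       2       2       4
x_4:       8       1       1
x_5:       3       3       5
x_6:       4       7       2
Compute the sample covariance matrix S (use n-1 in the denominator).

Step 1 — column means:
  mean(X) = (2 + 2 + 2 + 8 + 3 + 4) / 6 = 21/6 = 3.5
  mean(Y) = (8 + 5 + 2 + 1 + 3 + 7) / 6 = 26/6 = 4.3333
  mean(Z) = (1 + 8 + 4 + 1 + 5 + 2) / 6 = 21/6 = 3.5

Step 2 — sample covariance S[i,j] = (1/(n-1)) · Σ_k (x_{k,i} - mean_i) · (x_{k,j} - mean_j), with n-1 = 5.
  S[X,X] = ((-1.5)·(-1.5) + (-1.5)·(-1.5) + (-1.5)·(-1.5) + (4.5)·(4.5) + (-0.5)·(-0.5) + (0.5)·(0.5)) / 5 = 27.5/5 = 5.5
  S[X,Y] = ((-1.5)·(3.6667) + (-1.5)·(0.6667) + (-1.5)·(-2.3333) + (4.5)·(-3.3333) + (-0.5)·(-1.3333) + (0.5)·(2.6667)) / 5 = -16/5 = -3.2
  S[X,Z] = ((-1.5)·(-2.5) + (-1.5)·(4.5) + (-1.5)·(0.5) + (4.5)·(-2.5) + (-0.5)·(1.5) + (0.5)·(-1.5)) / 5 = -16.5/5 = -3.3
  S[Y,Y] = ((3.6667)·(3.6667) + (0.6667)·(0.6667) + (-2.3333)·(-2.3333) + (-3.3333)·(-3.3333) + (-1.3333)·(-1.3333) + (2.6667)·(2.6667)) / 5 = 39.3333/5 = 7.8667
  S[Y,Z] = ((3.6667)·(-2.5) + (0.6667)·(4.5) + (-2.3333)·(0.5) + (-3.3333)·(-2.5) + (-1.3333)·(1.5) + (2.6667)·(-1.5)) / 5 = -5/5 = -1
  S[Z,Z] = ((-2.5)·(-2.5) + (4.5)·(4.5) + (0.5)·(0.5) + (-2.5)·(-2.5) + (1.5)·(1.5) + (-1.5)·(-1.5)) / 5 = 37.5/5 = 7.5

S is symmetric (S[j,i] = S[i,j]). Assembling:

S = [[5.5, -3.2, -3.3],
 [-3.2, 7.8667, -1],
 [-3.3, -1, 7.5]]


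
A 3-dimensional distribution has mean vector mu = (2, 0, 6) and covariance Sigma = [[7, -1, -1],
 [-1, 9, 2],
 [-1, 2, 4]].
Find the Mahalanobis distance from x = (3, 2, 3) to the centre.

Step 1 — centre the observation: (x - mu) = (1, 2, -3).

Step 2 — invert Sigma (cofactor / det for 3×3, or solve directly):
  Sigma^{-1} = [[0.1488, 0.0093, 0.0326],
 [0.0093, 0.1256, -0.0605],
 [0.0326, -0.0605, 0.2884]].

Step 3 — form the quadratic (x - mu)^T · Sigma^{-1} · (x - mu):
  Sigma^{-1} · (x - mu) = (0.0698, 0.4419, -0.9535).
  (x - mu)^T · [Sigma^{-1} · (x - mu)] = (1)·(0.0698) + (2)·(0.4419) + (-3)·(-0.9535) = 3.814.

Step 4 — take square root: d = √(3.814) ≈ 1.9529.

d(x, mu) = √(3.814) ≈ 1.9529


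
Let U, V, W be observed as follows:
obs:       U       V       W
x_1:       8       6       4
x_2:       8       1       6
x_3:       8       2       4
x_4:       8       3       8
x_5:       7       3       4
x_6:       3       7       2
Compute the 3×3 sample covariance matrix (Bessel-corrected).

Step 1 — column means:
  mean(U) = (8 + 8 + 8 + 8 + 7 + 3) / 6 = 42/6 = 7
  mean(V) = (6 + 1 + 2 + 3 + 3 + 7) / 6 = 22/6 = 3.6667
  mean(W) = (4 + 6 + 4 + 8 + 4 + 2) / 6 = 28/6 = 4.6667

Step 2 — sample covariance S[i,j] = (1/(n-1)) · Σ_k (x_{k,i} - mean_i) · (x_{k,j} - mean_j), with n-1 = 5.
  S[U,U] = ((1)·(1) + (1)·(1) + (1)·(1) + (1)·(1) + (0)·(0) + (-4)·(-4)) / 5 = 20/5 = 4
  S[U,V] = ((1)·(2.3333) + (1)·(-2.6667) + (1)·(-1.6667) + (1)·(-0.6667) + (0)·(-0.6667) + (-4)·(3.3333)) / 5 = -16/5 = -3.2
  S[U,W] = ((1)·(-0.6667) + (1)·(1.3333) + (1)·(-0.6667) + (1)·(3.3333) + (0)·(-0.6667) + (-4)·(-2.6667)) / 5 = 14/5 = 2.8
  S[V,V] = ((2.3333)·(2.3333) + (-2.6667)·(-2.6667) + (-1.6667)·(-1.6667) + (-0.6667)·(-0.6667) + (-0.6667)·(-0.6667) + (3.3333)·(3.3333)) / 5 = 27.3333/5 = 5.4667
  S[V,W] = ((2.3333)·(-0.6667) + (-2.6667)·(1.3333) + (-1.6667)·(-0.6667) + (-0.6667)·(3.3333) + (-0.6667)·(-0.6667) + (3.3333)·(-2.6667)) / 5 = -14.6667/5 = -2.9333
  S[W,W] = ((-0.6667)·(-0.6667) + (1.3333)·(1.3333) + (-0.6667)·(-0.6667) + (3.3333)·(3.3333) + (-0.6667)·(-0.6667) + (-2.6667)·(-2.6667)) / 5 = 21.3333/5 = 4.2667

S is symmetric (S[j,i] = S[i,j]). Assembling:

S = [[4, -3.2, 2.8],
 [-3.2, 5.4667, -2.9333],
 [2.8, -2.9333, 4.2667]]


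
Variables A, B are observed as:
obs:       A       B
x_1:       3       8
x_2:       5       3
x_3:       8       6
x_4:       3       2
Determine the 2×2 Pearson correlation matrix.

Step 1 — column means:
  mean(A) = (3 + 5 + 8 + 3) / 4 = 19/4 = 4.75
  mean(B) = (8 + 3 + 6 + 2) / 4 = 19/4 = 4.75

Step 2 — sample variances and covariances s[i,j] = (1/(n-1)) · Σ_k (x_{k,i} - mean_i) · (x_{k,j} - mean_j), with n-1 = 3:
  s[A,A] = ((-1.75)·(-1.75) + (0.25)·(0.25) + (3.25)·(3.25) + (-1.75)·(-1.75)) / 3 = 16.75/3 = 5.5833
  s[A,B] = ((-1.75)·(3.25) + (0.25)·(-1.75) + (3.25)·(1.25) + (-1.75)·(-2.75)) / 3 = 2.75/3 = 0.9167
  s[B,B] = ((3.25)·(3.25) + (-1.75)·(-1.75) + (1.25)·(1.25) + (-2.75)·(-2.75)) / 3 = 22.75/3 = 7.5833
  Sample standard deviations s_i = √(s[i,i]):
  s(A) = √(5.5833) = 2.3629
  s(B) = √(7.5833) = 2.7538

Step 3 — r_{ij} = s_{ij} / (s_i · s_j):
  r[A,A] = 1 (diagonal).
  r[A,B] = 0.9167 / (2.3629 · 2.7538) = 0.9167 / 6.5069 = 0.1409
  r[B,B] = 1 (diagonal).

R is symmetric with unit diagonal. Assembling:

R = [[1, 0.1409],
 [0.1409, 1]]


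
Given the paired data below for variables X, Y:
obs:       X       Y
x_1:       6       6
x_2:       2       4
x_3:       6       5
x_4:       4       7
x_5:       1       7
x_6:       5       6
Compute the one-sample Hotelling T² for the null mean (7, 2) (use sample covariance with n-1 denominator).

Step 1 — sample mean vector:
  mean(X) = (6 + 2 + 6 + 4 + 1 + 5) / 6 = 24/6 = 4
  mean(Y) = (6 + 4 + 5 + 7 + 7 + 6) / 6 = 35/6 = 5.8333
  x̄ = (4, 5.8333),  deviation x̄ - mu_0 = (4, 5.8333) - (7, 2) = (-3, 3.8333).

Step 2 — sample covariance matrix, S[i,j] = (1/(n-1)) · Σ_k (x_{k,i} - mean_i) · (x_{k,j} - mean_j), divisor n-1 = 5:
  S[X,X] = ((2)·(2) + (-2)·(-2) + (2)·(2) + (0)·(0) + (-3)·(-3) + (1)·(1)) / 5 = 22/5 = 4.4
  S[X,Y] = ((2)·(0.1667) + (-2)·(-1.8333) + (2)·(-0.8333) + (0)·(1.1667) + (-3)·(1.1667) + (1)·(0.1667)) / 5 = -1/5 = -0.2
  S[Y,Y] = ((0.1667)·(0.1667) + (-1.8333)·(-1.8333) + (-0.8333)·(-0.8333) + (1.1667)·(1.1667) + (1.1667)·(1.1667) + (0.1667)·(0.1667)) / 5 = 6.8333/5 = 1.3667
  S = [[4.4, -0.2],
 [-0.2, 1.3667]].

Step 3 — invert S. det(S) = 4.4·1.3667 - (-0.2)² = 5.9733.
  S^{-1} = (1/det) · [[d, -b], [-b, a]] = [[0.2288, 0.0335],
 [0.0335, 0.7366]].

Step 4 — quadratic form (x̄ - mu_0)^T · S^{-1} · (x̄ - mu_0):
  S^{-1} · (x̄ - mu_0) = (-0.558, 2.7232),
  (x̄ - mu_0)^T · [...] = (-3)·(-0.558) + (3.8333)·(2.7232) = 12.1131.

Step 5 — scale by n: T² = 6 · 12.1131 = 72.6786.

T² ≈ 72.6786
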